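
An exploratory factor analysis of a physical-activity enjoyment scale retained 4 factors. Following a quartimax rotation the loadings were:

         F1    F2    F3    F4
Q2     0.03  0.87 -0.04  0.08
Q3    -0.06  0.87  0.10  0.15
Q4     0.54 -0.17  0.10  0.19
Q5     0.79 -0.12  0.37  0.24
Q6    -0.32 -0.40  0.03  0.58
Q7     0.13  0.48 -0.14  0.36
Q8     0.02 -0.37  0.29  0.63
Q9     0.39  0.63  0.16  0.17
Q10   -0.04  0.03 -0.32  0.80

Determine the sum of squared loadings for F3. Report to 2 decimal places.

0.39

SS loadings for F3 = (-0.04)² + 0.10² + 0.10² + 0.37² + 0.03² + (-0.14)² + 0.29² + 0.16² + (-0.32)² = 0.0016 + 0.0100 + 0.0100 + 0.1369 + 0.0009 + 0.0196 + 0.0841 + 0.0256 + 0.1024 = 0.3911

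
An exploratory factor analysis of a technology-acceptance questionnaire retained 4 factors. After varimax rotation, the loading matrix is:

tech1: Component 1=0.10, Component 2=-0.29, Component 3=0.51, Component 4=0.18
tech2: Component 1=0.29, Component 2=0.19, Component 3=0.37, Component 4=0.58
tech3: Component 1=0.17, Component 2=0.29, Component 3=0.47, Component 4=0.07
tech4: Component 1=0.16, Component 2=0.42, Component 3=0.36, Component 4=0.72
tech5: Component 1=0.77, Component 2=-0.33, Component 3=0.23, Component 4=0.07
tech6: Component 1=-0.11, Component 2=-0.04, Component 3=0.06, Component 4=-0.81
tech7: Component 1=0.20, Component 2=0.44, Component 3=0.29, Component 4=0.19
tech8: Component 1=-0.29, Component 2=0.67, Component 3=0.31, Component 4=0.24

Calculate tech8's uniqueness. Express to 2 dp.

h² = (-0.29)² + 0.67² + 0.31² + 0.24² = 0.0841 + 0.4489 + 0.0961 + 0.0576 = 0.6867
Uniqueness u² = 1 − h² = 1 − 0.6867 = 0.3133

0.31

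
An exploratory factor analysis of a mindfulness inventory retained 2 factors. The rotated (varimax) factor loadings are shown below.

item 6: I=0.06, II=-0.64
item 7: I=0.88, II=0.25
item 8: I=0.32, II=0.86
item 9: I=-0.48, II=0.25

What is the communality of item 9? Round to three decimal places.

0.293

h² = (-0.48)² + 0.25² = 0.2304 + 0.0625 = 0.2929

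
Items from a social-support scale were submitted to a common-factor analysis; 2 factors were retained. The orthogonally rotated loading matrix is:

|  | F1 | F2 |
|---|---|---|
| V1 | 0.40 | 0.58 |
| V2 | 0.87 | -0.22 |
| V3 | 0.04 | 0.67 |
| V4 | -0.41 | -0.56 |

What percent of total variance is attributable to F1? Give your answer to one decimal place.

27.2%

SS loadings for F1 = 0.40² + 0.87² + 0.04² + (-0.41)² = 1.0866
With 4 standardized items, total variance = 4. Proportion = 1.0866/4 = 0.2717 → 27.16%.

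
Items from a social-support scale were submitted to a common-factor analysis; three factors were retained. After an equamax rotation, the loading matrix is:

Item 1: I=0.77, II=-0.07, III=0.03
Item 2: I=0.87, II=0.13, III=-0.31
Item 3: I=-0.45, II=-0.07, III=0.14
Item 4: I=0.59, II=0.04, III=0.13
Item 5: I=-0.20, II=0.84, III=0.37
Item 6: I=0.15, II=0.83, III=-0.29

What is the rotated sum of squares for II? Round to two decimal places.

SS loadings for II = (-0.07)² + 0.13² + (-0.07)² + 0.04² + 0.84² + 0.83² = 0.0049 + 0.0169 + 0.0049 + 0.0016 + 0.7056 + 0.6889 = 1.4228

1.42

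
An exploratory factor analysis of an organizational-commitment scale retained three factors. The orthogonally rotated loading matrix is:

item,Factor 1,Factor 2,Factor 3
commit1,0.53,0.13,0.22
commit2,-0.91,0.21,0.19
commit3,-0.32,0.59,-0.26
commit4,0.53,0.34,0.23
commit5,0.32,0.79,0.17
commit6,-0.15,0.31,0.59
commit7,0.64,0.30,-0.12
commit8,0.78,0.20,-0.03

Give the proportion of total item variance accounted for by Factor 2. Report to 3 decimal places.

SS loadings for Factor 2 = 0.13² + 0.21² + 0.59² + 0.34² + 0.79² + 0.31² + 0.30² + 0.20² = 1.3749
Proportion of variance = 1.3749 / 8 = 0.1719.

0.172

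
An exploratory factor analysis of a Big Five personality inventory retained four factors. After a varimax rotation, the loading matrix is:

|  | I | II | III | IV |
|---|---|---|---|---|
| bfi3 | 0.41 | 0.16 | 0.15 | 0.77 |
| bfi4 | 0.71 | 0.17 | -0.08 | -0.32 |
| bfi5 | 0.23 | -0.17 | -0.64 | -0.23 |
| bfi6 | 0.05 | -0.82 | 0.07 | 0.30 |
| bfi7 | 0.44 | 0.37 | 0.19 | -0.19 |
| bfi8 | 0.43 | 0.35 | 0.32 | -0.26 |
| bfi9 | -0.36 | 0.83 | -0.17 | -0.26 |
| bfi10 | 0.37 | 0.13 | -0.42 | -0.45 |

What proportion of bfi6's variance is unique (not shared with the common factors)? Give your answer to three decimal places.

0.230

h² = 0.05² + (-0.82)² + 0.07² + 0.30² = 0.0025 + 0.6724 + 0.0049 + 0.0900 = 0.7698
Uniqueness u² = 1 − h² = 1 − 0.7698 = 0.2302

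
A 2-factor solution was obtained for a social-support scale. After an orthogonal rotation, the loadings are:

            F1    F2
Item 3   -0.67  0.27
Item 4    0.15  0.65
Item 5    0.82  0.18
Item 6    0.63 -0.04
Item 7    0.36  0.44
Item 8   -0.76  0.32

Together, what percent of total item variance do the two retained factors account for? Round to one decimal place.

51.2%

SS loadings by factor: 2.2479, 0.8254; total = 3.0733.
Total variance with 6 standardized items is 6, so the solution explains 3.0733/6 = 0.5122 = 51.22%.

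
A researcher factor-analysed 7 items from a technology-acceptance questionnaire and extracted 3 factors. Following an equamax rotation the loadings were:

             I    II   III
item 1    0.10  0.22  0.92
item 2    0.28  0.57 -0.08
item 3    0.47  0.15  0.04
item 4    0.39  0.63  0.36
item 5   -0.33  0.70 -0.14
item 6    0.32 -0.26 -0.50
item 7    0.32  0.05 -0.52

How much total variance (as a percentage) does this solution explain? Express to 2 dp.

Communalities: 0.9048, 0.4097, 0.2450, 0.6786, 0.6185, 0.4200, 0.3753; Σh² = 3.6519.
Total variance with 7 standardized items is 7, so the solution explains 3.6519/7 = 0.5217 = 52.17%.

52.17%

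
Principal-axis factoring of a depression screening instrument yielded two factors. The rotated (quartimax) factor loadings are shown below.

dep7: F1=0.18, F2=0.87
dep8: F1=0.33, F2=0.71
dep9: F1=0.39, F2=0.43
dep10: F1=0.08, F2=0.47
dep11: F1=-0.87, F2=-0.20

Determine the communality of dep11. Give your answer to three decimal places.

0.797

h² = (-0.87)² + (-0.20)² = 0.7569 + 0.0400 = 0.7969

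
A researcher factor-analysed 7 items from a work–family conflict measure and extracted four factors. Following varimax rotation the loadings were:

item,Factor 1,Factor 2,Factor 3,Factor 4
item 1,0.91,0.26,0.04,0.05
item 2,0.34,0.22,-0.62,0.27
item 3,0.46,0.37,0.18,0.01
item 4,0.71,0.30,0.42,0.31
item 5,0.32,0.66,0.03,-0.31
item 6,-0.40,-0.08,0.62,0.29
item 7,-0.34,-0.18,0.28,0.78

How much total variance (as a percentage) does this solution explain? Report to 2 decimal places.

69.62%

Communalities: 0.8998, 0.6213, 0.3810, 0.8666, 0.6350, 0.6349, 0.8348; Σh² = 4.8734.
Total variance with 7 standardized items is 7, so the solution explains 4.8734/7 = 0.6962 = 69.62%.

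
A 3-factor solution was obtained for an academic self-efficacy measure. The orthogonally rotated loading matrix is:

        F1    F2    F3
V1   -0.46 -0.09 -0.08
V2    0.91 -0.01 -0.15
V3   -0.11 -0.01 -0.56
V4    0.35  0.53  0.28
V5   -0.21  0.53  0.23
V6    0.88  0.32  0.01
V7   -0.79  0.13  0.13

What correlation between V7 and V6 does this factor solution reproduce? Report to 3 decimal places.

r̂ = Σ λ_i·λ_j across factors = (-0.79)(0.88) + (0.13)(0.32) + (0.13)(0.01)
  = -0.6952 +0.0416 +0.0013 = -0.6523

-0.652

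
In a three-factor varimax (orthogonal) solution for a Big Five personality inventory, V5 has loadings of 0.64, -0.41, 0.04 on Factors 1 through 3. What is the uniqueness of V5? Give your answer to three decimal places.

0.421

h² = 0.64² + (-0.41)² + 0.04² = 0.4096 + 0.1681 + 0.0016 = 0.5793
Uniqueness u² = 1 − h² = 1 − 0.5793 = 0.4207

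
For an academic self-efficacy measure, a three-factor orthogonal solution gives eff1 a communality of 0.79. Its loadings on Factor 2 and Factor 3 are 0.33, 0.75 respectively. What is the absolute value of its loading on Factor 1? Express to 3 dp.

Under orthogonal rotation h² = Σλ², so λ_Factor 1² = h² − (0.6714) = 0.79 − 0.6714 = 0.1186.
|λ| = √0.1186 = 0.3444.

0.344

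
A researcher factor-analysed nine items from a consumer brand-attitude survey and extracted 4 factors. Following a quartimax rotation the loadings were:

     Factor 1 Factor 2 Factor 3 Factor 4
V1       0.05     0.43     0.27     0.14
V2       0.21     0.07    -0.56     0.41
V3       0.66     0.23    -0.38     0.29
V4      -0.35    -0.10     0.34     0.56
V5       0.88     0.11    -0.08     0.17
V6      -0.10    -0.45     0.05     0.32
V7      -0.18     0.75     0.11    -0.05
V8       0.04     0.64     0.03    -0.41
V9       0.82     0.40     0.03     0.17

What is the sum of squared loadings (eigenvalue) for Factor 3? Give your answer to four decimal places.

0.6693

SS loadings for Factor 3 = 0.27² + (-0.56)² + (-0.38)² + 0.34² + (-0.08)² + 0.05² + 0.11² + 0.03² + 0.03² = 0.0729 + 0.3136 + 0.1444 + 0.1156 + 0.0064 + 0.0025 + 0.0121 + 0.0009 + 0.0009 = 0.6693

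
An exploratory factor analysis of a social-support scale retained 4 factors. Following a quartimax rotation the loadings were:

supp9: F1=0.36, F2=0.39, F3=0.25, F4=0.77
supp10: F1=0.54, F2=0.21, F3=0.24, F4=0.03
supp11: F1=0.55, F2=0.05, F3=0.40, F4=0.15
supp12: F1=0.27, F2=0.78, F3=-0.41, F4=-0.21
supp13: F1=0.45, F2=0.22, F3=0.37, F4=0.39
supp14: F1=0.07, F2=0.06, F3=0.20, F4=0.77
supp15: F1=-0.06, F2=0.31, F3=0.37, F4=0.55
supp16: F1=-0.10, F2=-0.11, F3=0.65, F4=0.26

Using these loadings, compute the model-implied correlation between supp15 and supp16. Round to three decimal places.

0.355

r̂ = Σ λ_i·λ_j across factors = (-0.06)(-0.10) + (0.31)(-0.11) + (0.37)(0.65) + (0.55)(0.26)
  = +0.0060 -0.0341 +0.2405 +0.1430 = 0.3554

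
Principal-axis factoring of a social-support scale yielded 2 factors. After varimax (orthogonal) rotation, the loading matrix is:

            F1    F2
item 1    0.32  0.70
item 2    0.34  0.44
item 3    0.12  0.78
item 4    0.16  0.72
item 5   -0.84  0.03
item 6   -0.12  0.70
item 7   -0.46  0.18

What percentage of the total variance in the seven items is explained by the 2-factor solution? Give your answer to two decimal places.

50.33%

SS loadings by factor: 1.1896, 2.3337; total = 3.5233.
Total variance with 7 standardized items is 7, so the solution explains 3.5233/7 = 0.5033 = 50.33%.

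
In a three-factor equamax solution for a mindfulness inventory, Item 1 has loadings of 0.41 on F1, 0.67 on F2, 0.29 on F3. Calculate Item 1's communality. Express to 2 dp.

h² = 0.41² + 0.67² + 0.29² = 0.1681 + 0.4489 + 0.0841 = 0.7011

0.70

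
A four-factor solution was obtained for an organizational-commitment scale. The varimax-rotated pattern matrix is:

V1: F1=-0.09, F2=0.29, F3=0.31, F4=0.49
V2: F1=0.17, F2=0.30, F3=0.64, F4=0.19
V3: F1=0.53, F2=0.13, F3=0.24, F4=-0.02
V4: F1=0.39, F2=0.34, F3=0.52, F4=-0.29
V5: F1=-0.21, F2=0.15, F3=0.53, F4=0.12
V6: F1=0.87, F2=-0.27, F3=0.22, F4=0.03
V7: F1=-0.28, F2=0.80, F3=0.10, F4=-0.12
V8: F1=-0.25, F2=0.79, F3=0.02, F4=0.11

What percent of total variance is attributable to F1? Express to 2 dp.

SS loadings for F1 = (-0.09)² + 0.17² + 0.53² + 0.39² + (-0.21)² + 0.87² + (-0.28)² + (-0.25)² = 1.4119
With 8 standardized items, total variance = 8. Proportion = 1.4119/8 = 0.1765 → 17.65%.

17.65%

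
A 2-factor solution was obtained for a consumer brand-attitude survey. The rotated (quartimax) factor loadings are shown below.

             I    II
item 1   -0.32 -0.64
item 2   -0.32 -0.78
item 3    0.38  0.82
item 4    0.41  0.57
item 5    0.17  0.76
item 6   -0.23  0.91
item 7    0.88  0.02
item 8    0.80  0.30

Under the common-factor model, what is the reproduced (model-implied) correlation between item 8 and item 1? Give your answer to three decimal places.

-0.448

r̂ = Σ λ_i·λ_j across factors = (0.80)(-0.32) + (0.30)(-0.64)
  = -0.2560 -0.1920 = -0.4480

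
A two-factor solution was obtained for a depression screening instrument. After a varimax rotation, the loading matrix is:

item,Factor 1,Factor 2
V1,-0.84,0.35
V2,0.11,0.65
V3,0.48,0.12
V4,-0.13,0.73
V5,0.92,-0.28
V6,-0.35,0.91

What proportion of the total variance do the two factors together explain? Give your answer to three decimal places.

Communalities: 0.8281, 0.4346, 0.2448, 0.5498, 0.9248, 0.9506; Σh² = 3.9327.
Total variance with 6 standardized items is 6, so the solution explains 3.9327/6 = 0.6554.

0.655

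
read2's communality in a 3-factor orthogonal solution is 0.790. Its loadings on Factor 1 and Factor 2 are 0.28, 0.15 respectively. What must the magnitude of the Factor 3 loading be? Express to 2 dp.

Under orthogonal rotation h² = Σλ², so λ_Factor 3² = h² − (0.1009) = 0.790 − 0.1009 = 0.6891.
|λ| = √0.6891 = 0.8301.

0.83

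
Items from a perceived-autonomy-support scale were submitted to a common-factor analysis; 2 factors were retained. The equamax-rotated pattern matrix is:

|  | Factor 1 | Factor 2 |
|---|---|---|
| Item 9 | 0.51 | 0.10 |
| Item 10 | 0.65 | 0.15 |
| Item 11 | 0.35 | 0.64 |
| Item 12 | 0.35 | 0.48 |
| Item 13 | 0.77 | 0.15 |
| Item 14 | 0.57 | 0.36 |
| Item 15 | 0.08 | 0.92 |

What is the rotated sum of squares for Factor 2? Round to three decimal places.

SS loadings for Factor 2 = 0.10² + 0.15² + 0.64² + 0.48² + 0.15² + 0.36² + 0.92² = 0.0100 + 0.0225 + 0.4096 + 0.2304 + 0.0225 + 0.1296 + 0.8464 = 1.6710

1.671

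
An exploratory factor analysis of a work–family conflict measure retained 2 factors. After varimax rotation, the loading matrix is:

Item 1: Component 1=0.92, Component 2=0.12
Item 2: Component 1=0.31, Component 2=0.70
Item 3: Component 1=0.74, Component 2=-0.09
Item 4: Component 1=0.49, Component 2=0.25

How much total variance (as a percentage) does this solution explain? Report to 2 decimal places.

57.63%

SS loadings by factor: 1.7302, 0.5750; total = 2.3052.
Total variance with 4 standardized items is 4, so the solution explains 2.3052/4 = 0.5763 = 57.63%.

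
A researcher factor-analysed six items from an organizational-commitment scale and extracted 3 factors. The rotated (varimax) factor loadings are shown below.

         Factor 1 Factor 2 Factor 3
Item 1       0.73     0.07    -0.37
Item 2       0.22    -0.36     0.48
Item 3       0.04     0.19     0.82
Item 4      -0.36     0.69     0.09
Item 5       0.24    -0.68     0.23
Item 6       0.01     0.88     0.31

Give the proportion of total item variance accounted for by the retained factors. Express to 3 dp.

0.642

Communalities: 0.6747, 0.4084, 0.7101, 0.6138, 0.5729, 0.8706; Σh² = 3.8505.
Total variance with 6 standardized items is 6, so the solution explains 3.8505/6 = 0.6417.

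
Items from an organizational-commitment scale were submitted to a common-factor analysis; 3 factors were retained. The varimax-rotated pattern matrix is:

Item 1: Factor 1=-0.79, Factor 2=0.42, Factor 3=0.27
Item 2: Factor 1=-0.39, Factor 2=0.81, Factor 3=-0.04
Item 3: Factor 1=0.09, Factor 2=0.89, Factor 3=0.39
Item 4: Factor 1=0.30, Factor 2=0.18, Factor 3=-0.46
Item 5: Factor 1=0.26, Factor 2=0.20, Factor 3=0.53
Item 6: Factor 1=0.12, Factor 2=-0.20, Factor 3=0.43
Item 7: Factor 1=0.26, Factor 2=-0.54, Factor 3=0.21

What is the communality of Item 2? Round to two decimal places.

0.81

h² = (-0.39)² + 0.81² + (-0.04)² = 0.1521 + 0.6561 + 0.0016 = 0.8098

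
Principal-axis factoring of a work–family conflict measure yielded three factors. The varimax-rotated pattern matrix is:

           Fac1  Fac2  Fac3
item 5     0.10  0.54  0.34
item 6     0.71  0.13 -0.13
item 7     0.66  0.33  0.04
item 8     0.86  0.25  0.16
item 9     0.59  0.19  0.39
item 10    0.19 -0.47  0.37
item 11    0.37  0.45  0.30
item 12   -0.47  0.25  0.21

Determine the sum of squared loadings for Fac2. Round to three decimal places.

SS loadings for Fac2 = 0.54² + 0.13² + 0.33² + 0.25² + 0.19² + (-0.47)² + 0.45² + 0.25² = 0.2916 + 0.0169 + 0.1089 + 0.0625 + 0.0361 + 0.2209 + 0.2025 + 0.0625 = 1.0019

1.002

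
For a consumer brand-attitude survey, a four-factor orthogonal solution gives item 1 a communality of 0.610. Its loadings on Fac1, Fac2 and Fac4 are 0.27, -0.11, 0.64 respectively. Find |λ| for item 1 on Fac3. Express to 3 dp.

Under orthogonal rotation h² = Σλ², so λ_Fac3² = h² − (0.4946) = 0.610 − 0.4946 = 0.1154.
|λ| = √0.1154 = 0.3397.

0.340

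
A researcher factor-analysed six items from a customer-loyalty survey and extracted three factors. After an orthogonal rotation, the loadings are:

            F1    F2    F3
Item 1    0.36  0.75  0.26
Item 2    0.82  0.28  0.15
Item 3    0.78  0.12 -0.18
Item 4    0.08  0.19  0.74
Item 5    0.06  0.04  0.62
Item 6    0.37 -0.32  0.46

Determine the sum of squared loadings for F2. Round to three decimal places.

SS loadings for F2 = 0.75² + 0.28² + 0.12² + 0.19² + 0.04² + (-0.32)² = 0.5625 + 0.0784 + 0.0144 + 0.0361 + 0.0016 + 0.1024 = 0.7954

0.795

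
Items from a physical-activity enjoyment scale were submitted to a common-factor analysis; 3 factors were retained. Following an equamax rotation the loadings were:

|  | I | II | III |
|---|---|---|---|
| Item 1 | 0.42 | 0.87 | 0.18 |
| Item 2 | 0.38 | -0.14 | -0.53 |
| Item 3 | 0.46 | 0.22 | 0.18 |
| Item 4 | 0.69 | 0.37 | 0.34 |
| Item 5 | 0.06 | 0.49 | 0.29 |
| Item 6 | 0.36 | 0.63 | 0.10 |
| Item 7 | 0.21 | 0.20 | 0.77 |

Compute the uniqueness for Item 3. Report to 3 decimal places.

h² = 0.46² + 0.22² + 0.18² = 0.2116 + 0.0484 + 0.0324 = 0.2924
Uniqueness u² = 1 − h² = 1 − 0.2924 = 0.7076

0.708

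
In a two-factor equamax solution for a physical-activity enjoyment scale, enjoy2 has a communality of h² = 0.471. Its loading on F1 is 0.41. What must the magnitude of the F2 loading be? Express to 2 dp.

Under orthogonal rotation h² = Σλ², so λ_F2² = h² − (0.1681) = 0.471 − 0.1681 = 0.3029.
|λ| = √0.3029 = 0.5504.

0.55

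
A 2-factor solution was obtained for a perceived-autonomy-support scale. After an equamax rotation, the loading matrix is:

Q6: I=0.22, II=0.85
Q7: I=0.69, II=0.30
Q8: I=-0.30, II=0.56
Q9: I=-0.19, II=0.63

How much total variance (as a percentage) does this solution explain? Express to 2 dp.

54.34%

Communalities: 0.7709, 0.5661, 0.4036, 0.4330; Σh² = 2.1736.
Total variance with 4 standardized items is 4, so the solution explains 2.1736/4 = 0.5434 = 54.34%.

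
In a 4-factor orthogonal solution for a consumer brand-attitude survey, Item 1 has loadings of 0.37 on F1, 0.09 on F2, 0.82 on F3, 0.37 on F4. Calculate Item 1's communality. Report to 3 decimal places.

0.954

h² = 0.37² + 0.09² + 0.82² + 0.37² = 0.1369 + 0.0081 + 0.6724 + 0.1369 = 0.9543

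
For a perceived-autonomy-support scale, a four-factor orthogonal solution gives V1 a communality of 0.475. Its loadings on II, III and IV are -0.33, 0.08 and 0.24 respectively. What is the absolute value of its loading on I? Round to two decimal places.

0.55

Under orthogonal rotation h² = Σλ², so λ_I² = h² − (0.1729) = 0.475 − 0.1729 = 0.3021.
|λ| = √0.3021 = 0.5496.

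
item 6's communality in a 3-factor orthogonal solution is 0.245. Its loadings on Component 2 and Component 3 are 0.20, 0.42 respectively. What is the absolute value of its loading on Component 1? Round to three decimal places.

0.169

Under orthogonal rotation h² = Σλ², so λ_Component 1² = h² − (0.2164) = 0.245 − 0.2164 = 0.0286.
|λ| = √0.0286 = 0.1691.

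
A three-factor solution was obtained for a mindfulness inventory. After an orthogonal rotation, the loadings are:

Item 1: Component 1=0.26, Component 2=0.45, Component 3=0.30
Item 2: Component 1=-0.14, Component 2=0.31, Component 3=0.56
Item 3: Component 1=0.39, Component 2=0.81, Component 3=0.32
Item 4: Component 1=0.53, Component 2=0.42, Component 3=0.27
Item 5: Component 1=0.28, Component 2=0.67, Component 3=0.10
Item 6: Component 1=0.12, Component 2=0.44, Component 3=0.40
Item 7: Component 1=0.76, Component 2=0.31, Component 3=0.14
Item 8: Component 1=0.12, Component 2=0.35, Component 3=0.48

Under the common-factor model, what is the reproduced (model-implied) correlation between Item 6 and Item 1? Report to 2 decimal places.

r̂ = Σ λ_i·λ_j across factors = (0.12)(0.26) + (0.44)(0.45) + (0.40)(0.30)
  = +0.0312 +0.1980 +0.1200 = 0.3492

0.35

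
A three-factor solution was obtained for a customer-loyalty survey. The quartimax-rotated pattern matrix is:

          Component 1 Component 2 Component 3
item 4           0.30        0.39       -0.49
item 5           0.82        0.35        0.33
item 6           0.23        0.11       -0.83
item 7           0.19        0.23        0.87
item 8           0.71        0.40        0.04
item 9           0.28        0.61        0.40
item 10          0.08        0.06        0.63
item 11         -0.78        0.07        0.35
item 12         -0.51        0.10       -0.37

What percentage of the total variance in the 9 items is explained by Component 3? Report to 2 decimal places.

SS loadings for Component 3 = (-0.49)² + 0.33² + (-0.83)² + 0.87² + 0.04² + 0.40² + 0.63² + 0.35² + (-0.37)² = 2.6127
With 9 standardized items, total variance = 9. Proportion = 2.6127/9 = 0.2903 → 29.03%.

29.03%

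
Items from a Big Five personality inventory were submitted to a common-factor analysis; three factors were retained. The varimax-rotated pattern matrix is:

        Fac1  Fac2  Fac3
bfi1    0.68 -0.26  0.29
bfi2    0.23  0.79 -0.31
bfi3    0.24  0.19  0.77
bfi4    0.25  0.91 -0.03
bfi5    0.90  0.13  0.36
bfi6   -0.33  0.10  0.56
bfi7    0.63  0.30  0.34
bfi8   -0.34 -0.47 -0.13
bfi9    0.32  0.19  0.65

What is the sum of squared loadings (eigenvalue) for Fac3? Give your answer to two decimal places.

1.77

SS loadings for Fac3 = 0.29² + (-0.31)² + 0.77² + (-0.03)² + 0.36² + 0.56² + 0.34² + (-0.13)² + 0.65² = 0.0841 + 0.0961 + 0.5929 + 0.0009 + 0.1296 + 0.3136 + 0.1156 + 0.0169 + 0.4225 = 1.7722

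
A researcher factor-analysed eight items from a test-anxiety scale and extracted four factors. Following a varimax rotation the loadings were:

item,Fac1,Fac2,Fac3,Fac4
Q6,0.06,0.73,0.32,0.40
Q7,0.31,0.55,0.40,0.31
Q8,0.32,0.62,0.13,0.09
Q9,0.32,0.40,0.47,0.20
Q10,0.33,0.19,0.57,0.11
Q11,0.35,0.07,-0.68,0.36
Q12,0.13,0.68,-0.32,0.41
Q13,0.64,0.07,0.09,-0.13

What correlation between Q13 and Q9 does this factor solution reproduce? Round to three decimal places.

r̂ = Σ λ_i·λ_j across factors = (0.64)(0.32) + (0.07)(0.40) + (0.09)(0.47) + (-0.13)(0.20)
  = +0.2048 +0.0280 +0.0423 -0.0260 = 0.2491

0.249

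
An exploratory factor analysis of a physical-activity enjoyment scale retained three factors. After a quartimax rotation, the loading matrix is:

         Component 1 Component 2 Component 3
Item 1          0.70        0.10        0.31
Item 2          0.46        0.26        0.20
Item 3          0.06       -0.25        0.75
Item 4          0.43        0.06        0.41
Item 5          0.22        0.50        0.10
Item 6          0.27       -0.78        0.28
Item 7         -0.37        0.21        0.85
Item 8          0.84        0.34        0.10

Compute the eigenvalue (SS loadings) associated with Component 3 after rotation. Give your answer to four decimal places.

1.6876

SS loadings for Component 3 = 0.31² + 0.20² + 0.75² + 0.41² + 0.10² + 0.28² + 0.85² + 0.10² = 0.0961 + 0.0400 + 0.5625 + 0.1681 + 0.0100 + 0.0784 + 0.7225 + 0.0100 = 1.6876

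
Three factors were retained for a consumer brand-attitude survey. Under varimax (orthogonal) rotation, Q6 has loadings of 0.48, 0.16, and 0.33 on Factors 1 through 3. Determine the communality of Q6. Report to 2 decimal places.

h² = 0.48² + 0.16² + 0.33² = 0.2304 + 0.0256 + 0.1089 = 0.3649

0.36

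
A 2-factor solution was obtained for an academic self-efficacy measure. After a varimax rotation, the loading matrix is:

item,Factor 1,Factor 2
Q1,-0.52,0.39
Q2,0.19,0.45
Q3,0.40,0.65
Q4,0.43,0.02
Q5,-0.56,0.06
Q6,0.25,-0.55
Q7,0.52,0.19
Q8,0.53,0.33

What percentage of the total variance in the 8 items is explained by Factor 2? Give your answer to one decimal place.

SS loadings for Factor 2 = 0.39² + 0.45² + 0.65² + 0.02² + 0.06² + (-0.55)² + 0.19² + 0.33² = 1.2286
With 8 standardized items, total variance = 8. Proportion = 1.2286/8 = 0.1536 → 15.36%.

15.4%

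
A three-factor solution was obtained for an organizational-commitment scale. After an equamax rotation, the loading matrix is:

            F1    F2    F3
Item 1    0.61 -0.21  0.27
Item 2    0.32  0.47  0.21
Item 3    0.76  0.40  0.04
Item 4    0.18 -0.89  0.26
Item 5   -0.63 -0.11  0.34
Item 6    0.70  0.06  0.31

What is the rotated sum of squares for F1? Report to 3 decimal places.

1.971

SS loadings for F1 = 0.61² + 0.32² + 0.76² + 0.18² + (-0.63)² + 0.70² = 0.3721 + 0.1024 + 0.5776 + 0.0324 + 0.3969 + 0.4900 = 1.9714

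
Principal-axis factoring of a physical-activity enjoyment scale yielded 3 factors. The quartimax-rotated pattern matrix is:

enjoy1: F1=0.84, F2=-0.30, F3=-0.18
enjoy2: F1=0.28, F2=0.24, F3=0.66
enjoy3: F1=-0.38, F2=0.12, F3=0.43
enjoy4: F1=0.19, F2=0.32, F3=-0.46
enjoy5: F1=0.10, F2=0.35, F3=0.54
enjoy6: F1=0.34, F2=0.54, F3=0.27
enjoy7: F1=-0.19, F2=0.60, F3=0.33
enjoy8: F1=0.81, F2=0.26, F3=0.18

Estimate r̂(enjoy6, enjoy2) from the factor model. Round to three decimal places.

r̂ = Σ λ_i·λ_j across factors = (0.34)(0.28) + (0.54)(0.24) + (0.27)(0.66)
  = +0.0952 +0.1296 +0.1782 = 0.4030

0.403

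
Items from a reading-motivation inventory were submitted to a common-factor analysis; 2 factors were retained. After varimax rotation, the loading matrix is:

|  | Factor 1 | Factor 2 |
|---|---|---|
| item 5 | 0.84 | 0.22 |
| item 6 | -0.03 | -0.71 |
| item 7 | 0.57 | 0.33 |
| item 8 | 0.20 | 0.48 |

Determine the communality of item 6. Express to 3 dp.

h² = (-0.03)² + (-0.71)² = 0.0009 + 0.5041 = 0.5050

0.505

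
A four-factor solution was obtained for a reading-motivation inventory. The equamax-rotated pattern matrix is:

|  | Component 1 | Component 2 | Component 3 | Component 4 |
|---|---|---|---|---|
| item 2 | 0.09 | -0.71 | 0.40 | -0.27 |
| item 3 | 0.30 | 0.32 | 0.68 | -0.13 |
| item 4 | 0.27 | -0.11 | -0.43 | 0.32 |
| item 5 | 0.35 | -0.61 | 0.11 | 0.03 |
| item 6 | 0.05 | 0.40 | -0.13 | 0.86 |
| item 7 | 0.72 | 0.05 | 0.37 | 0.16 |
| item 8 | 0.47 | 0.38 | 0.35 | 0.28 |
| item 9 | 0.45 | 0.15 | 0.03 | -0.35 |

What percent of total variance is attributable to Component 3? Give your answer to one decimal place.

SS loadings for Component 3 = 0.40² + 0.68² + (-0.43)² + 0.11² + (-0.13)² + 0.37² + 0.35² + 0.03² = 1.0966
With 8 standardized items, total variance = 8. Proportion = 1.0966/8 = 0.1371 → 13.71%.

13.7%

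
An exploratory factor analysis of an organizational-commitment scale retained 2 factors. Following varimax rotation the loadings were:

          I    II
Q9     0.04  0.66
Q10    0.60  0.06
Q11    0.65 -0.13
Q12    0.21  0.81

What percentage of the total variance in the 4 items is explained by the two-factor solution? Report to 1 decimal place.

48.5%

Communalities: 0.4372, 0.3636, 0.4394, 0.7002; Σh² = 1.9404.
Total variance with 4 standardized items is 4, so the solution explains 1.9404/4 = 0.4851 = 48.51%.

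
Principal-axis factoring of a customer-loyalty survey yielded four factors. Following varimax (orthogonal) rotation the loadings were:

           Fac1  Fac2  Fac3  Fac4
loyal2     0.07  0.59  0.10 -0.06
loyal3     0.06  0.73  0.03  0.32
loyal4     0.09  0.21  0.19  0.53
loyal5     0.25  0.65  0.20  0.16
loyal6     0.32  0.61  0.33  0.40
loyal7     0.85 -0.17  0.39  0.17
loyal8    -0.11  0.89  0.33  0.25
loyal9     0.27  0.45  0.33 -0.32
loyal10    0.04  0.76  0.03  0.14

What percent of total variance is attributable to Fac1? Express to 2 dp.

SS loadings for Fac1 = 0.07² + 0.06² + 0.09² + 0.25² + 0.32² + 0.85² + (-0.11)² + 0.27² + 0.04² = 0.9906
With 9 standardized items, total variance = 9. Proportion = 0.9906/9 = 0.1101 → 11.01%.

11.01%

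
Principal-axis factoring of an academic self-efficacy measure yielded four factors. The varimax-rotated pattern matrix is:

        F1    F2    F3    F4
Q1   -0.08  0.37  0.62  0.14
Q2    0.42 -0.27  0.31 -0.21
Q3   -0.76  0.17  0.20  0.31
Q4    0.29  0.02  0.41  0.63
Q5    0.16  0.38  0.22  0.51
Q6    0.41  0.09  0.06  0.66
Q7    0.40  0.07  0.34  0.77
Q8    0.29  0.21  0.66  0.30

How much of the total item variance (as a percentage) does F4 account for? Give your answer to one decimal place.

24.2%

SS loadings for F4 = 0.14² + (-0.21)² + 0.31² + 0.63² + 0.51² + 0.66² + 0.77² + 0.30² = 1.9353
With 8 standardized items, total variance = 8. Proportion = 1.9353/8 = 0.2419 → 24.19%.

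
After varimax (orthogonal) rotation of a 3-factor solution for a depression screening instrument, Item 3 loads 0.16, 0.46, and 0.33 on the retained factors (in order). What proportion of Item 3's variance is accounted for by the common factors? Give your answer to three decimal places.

0.346

h² = 0.16² + 0.46² + 0.33² = 0.0256 + 0.2116 + 0.1089 = 0.3461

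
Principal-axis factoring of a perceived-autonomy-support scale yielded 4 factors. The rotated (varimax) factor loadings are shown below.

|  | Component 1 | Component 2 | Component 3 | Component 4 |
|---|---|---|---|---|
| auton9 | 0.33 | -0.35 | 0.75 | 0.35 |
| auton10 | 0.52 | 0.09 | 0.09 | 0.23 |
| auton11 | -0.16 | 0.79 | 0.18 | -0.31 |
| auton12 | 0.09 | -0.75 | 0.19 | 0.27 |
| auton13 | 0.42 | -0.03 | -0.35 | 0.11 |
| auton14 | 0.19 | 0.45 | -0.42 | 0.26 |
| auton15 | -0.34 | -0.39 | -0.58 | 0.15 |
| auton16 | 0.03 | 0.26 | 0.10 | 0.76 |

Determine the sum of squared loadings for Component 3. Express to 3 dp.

1.284

SS loadings for Component 3 = 0.75² + 0.09² + 0.18² + 0.19² + (-0.35)² + (-0.42)² + (-0.58)² + 0.10² = 0.5625 + 0.0081 + 0.0324 + 0.0361 + 0.1225 + 0.1764 + 0.3364 + 0.0100 = 1.2844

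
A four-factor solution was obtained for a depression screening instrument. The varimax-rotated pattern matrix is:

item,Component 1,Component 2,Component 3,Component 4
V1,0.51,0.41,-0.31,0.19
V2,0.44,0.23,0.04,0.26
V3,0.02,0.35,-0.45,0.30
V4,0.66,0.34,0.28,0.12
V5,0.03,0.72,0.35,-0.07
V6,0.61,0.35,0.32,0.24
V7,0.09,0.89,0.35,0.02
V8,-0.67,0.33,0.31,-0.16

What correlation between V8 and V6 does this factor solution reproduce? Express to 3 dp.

r̂ = Σ λ_i·λ_j across factors = (-0.67)(0.61) + (0.33)(0.35) + (0.31)(0.32) + (-0.16)(0.24)
  = -0.4087 +0.1155 +0.0992 -0.0384 = -0.2324

-0.232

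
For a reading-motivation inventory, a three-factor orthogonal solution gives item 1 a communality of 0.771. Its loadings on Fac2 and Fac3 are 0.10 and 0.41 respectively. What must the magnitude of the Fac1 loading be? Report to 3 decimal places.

0.770

Under orthogonal rotation h² = Σλ², so λ_Fac1² = h² − (0.1781) = 0.771 − 0.1781 = 0.5929.
|λ| = √0.5929 = 0.7700.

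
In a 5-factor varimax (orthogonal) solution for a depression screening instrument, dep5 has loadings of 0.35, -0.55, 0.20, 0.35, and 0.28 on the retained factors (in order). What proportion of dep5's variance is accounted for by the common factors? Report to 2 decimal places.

0.67

h² = 0.35² + (-0.55)² + 0.20² + 0.35² + 0.28² = 0.1225 + 0.3025 + 0.0400 + 0.1225 + 0.0784 = 0.6659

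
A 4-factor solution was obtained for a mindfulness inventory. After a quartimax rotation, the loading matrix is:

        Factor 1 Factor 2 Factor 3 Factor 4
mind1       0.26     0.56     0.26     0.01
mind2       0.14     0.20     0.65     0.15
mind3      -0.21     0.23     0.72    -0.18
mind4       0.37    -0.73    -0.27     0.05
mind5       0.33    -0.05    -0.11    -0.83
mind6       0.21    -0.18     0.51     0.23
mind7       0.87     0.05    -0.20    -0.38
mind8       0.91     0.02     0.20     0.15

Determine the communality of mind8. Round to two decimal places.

0.89

h² = 0.91² + 0.02² + 0.20² + 0.15² = 0.8281 + 0.0004 + 0.0400 + 0.0225 = 0.8910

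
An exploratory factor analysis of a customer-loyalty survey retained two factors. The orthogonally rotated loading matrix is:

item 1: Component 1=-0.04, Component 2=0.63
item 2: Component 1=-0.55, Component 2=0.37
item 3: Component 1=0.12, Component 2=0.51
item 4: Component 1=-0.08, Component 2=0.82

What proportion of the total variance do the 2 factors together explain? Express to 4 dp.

SS loadings by factor: 0.3249, 1.4663; total = 1.7912.
Total variance with 4 standardized items is 4, so the solution explains 1.7912/4 = 0.4478.

0.4478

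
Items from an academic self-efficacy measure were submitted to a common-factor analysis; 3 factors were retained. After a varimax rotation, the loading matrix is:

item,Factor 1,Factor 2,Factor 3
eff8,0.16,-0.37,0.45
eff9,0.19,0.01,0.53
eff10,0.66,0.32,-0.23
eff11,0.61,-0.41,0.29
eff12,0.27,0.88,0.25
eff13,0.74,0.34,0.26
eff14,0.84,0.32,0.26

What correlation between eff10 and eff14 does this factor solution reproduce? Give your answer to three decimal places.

r̂ = Σ λ_i·λ_j across factors = (0.66)(0.84) + (0.32)(0.32) + (-0.23)(0.26)
  = +0.5544 +0.1024 -0.0598 = 0.5970

0.597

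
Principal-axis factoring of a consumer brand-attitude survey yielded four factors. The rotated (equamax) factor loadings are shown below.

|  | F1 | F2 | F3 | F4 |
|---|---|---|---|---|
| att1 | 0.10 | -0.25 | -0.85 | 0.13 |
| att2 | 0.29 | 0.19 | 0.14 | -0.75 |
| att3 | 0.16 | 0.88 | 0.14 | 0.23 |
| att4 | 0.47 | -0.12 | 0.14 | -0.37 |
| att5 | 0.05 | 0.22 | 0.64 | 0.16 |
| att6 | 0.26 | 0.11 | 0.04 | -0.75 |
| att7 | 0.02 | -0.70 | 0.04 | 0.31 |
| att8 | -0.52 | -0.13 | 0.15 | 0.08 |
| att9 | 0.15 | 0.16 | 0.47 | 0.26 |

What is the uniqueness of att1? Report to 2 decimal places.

h² = 0.10² + (-0.25)² + (-0.85)² + 0.13² = 0.0100 + 0.0625 + 0.7225 + 0.0169 = 0.8119
Uniqueness u² = 1 − h² = 1 − 0.8119 = 0.1881

0.19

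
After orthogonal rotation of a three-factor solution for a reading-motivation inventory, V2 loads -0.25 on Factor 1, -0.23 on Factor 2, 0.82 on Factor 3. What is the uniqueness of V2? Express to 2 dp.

0.21

h² = (-0.25)² + (-0.23)² + 0.82² = 0.0625 + 0.0529 + 0.6724 = 0.7878
Uniqueness u² = 1 − h² = 1 − 0.7878 = 0.2122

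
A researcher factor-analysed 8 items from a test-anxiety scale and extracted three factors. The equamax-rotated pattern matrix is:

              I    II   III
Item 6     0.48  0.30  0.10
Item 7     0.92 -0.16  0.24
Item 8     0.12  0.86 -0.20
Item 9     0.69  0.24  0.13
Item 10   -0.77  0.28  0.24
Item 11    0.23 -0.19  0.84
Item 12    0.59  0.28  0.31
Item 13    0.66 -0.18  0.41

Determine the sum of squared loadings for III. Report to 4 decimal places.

1.1519

SS loadings for III = 0.10² + 0.24² + (-0.20)² + 0.13² + 0.24² + 0.84² + 0.31² + 0.41² = 0.0100 + 0.0576 + 0.0400 + 0.0169 + 0.0576 + 0.7056 + 0.0961 + 0.1681 = 1.1519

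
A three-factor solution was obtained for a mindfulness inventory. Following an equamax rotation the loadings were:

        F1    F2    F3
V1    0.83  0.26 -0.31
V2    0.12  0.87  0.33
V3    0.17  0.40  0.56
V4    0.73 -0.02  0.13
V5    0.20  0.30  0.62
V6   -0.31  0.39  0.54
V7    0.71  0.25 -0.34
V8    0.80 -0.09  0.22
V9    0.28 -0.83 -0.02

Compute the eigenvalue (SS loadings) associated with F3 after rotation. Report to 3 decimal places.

1.376

SS loadings for F3 = (-0.31)² + 0.33² + 0.56² + 0.13² + 0.62² + 0.54² + (-0.34)² + 0.22² + (-0.02)² = 0.0961 + 0.1089 + 0.3136 + 0.0169 + 0.3844 + 0.2916 + 0.1156 + 0.0484 + 0.0004 = 1.3759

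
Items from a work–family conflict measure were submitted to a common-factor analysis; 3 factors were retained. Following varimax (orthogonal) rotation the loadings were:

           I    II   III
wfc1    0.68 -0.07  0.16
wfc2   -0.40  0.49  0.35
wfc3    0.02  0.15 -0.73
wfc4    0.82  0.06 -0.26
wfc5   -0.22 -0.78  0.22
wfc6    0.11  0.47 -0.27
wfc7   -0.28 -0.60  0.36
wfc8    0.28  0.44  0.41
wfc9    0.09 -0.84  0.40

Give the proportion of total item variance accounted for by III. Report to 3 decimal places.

0.148

SS loadings for III = 0.16² + 0.35² + (-0.73)² + (-0.26)² + 0.22² + (-0.27)² + 0.36² + 0.41² + 0.40² = 1.3276
Proportion of variance = 1.3276 / 9 = 0.1475.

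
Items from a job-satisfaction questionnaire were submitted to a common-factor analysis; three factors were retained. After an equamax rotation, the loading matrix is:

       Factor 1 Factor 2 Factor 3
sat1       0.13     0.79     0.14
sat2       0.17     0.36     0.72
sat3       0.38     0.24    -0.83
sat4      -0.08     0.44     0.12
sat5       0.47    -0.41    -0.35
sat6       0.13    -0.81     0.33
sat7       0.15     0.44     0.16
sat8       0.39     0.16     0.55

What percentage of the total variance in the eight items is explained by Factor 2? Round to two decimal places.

SS loadings for Factor 2 = 0.79² + 0.36² + 0.24² + 0.44² + (-0.41)² + (-0.81)² + 0.44² + 0.16² = 2.0483
With 8 standardized items, total variance = 8. Proportion = 2.0483/8 = 0.2560 → 25.60%.

25.60%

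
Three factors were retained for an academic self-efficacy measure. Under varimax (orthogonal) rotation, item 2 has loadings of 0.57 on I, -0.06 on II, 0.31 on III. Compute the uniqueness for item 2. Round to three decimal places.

0.575

h² = 0.57² + (-0.06)² + 0.31² = 0.3249 + 0.0036 + 0.0961 = 0.4246
Uniqueness u² = 1 − h² = 1 − 0.4246 = 0.5754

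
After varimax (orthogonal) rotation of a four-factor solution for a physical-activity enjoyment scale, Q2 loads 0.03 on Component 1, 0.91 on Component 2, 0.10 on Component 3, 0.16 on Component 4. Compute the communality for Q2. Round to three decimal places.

h² = 0.03² + 0.91² + 0.10² + 0.16² = 0.0009 + 0.8281 + 0.0100 + 0.0256 = 0.8646

0.865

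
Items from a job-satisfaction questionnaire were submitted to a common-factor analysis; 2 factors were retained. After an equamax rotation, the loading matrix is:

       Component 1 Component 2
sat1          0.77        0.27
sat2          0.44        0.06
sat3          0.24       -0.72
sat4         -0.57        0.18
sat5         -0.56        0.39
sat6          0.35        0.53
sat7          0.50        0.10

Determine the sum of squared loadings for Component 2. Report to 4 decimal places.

1.0703

SS loadings for Component 2 = 0.27² + 0.06² + (-0.72)² + 0.18² + 0.39² + 0.53² + 0.10² = 0.0729 + 0.0036 + 0.5184 + 0.0324 + 0.1521 + 0.2809 + 0.0100 = 1.0703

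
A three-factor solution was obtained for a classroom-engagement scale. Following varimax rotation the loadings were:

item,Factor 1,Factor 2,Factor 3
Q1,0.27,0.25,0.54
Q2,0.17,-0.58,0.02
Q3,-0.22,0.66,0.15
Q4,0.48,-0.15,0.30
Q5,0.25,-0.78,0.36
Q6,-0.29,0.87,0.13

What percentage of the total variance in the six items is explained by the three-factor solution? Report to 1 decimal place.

55.0%

Communalities: 0.4270, 0.3657, 0.5065, 0.3429, 0.8005, 0.8579; Σh² = 3.3005.
Total variance with 6 standardized items is 6, so the solution explains 3.3005/6 = 0.5501 = 55.01%.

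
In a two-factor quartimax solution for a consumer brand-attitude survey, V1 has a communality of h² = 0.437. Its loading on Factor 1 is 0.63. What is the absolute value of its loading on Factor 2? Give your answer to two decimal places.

0.20

Under orthogonal rotation h² = Σλ², so λ_Factor 2² = h² − (0.3969) = 0.437 − 0.3969 = 0.0401.
|λ| = √0.0401 = 0.2002.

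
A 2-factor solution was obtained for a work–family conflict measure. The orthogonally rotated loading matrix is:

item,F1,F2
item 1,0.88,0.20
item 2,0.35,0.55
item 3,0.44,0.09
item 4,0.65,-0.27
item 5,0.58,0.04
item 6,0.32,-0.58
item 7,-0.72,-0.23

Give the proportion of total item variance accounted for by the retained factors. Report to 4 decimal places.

SS loadings by factor: 2.4702, 0.8144; total = 3.2846.
Total variance with 7 standardized items is 7, so the solution explains 3.2846/7 = 0.4692.

0.4692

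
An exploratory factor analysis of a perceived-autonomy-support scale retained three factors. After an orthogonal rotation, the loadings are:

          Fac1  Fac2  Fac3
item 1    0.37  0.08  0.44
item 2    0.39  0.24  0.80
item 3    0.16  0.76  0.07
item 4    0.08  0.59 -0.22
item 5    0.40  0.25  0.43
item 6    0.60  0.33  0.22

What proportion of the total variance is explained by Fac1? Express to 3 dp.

0.140

SS loadings for Fac1 = 0.37² + 0.39² + 0.16² + 0.08² + 0.40² + 0.60² = 0.8410
Proportion of variance = 0.8410 / 6 = 0.1402.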